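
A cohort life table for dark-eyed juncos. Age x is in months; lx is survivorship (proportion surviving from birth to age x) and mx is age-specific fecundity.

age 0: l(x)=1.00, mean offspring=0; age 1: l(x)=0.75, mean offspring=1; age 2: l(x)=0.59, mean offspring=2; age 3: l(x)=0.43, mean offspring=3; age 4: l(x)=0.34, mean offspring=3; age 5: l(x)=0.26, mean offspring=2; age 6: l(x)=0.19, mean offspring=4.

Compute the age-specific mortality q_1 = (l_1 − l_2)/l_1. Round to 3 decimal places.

q_1 = (l_1 − l_2) / l_1 = (0.75 − 0.59) / 0.75
     = 0.16 / 0.75 = 0.213333… → 0.213

0.213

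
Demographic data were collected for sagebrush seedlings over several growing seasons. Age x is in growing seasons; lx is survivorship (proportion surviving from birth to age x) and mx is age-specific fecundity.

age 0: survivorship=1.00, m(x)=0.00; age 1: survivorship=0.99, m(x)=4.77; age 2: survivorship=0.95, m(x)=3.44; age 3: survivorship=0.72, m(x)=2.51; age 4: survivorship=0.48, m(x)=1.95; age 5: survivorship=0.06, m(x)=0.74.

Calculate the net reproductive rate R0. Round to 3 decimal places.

lx·mx by age: 0, 4.7223, 3.268, 1.8072, 0.936, 0.0444
R0 = Σ lx·mx = 10.7779 → 10.778

10.778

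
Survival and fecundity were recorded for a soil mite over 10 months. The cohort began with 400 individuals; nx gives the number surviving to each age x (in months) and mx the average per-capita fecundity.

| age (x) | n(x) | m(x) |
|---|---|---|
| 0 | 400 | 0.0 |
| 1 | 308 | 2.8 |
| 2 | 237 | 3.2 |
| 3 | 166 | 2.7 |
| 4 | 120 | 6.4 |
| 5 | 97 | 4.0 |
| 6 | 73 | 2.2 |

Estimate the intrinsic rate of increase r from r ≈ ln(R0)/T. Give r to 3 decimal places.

lx = nx/n0 = nx/400: 1, 0.77, 0.5925, 0.415, 0.3, 0.2425, 0.1825
R0 = Σ lx·mx = 0 + 2.156 + 1.896 + 1.1205 + 1.92 + 0.97 + 0.4015 = 8.464
Σ x·lx·mx = 24.2485; T = 24.2485/8.464 = 2.8649…
r ≈ ln(R0)/T = ln(8.464)/2.8649… = 0.74551… → 0.746

0.746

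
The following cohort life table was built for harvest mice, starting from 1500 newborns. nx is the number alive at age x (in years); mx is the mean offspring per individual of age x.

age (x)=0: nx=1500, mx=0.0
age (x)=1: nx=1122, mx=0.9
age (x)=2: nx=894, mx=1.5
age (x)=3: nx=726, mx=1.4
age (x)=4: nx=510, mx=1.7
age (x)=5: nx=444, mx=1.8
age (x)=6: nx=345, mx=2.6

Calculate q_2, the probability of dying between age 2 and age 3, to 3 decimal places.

lx = nx/n0 = nx/1500: 1, 0.748, 0.596, 0.484, 0.34, 0.296, 0.23
q_2 = (l_2 − l_3) / l_2 = (0.596 − 0.484) / 0.596
     = 0.112 / 0.596 = 0.187919… → 0.188

0.188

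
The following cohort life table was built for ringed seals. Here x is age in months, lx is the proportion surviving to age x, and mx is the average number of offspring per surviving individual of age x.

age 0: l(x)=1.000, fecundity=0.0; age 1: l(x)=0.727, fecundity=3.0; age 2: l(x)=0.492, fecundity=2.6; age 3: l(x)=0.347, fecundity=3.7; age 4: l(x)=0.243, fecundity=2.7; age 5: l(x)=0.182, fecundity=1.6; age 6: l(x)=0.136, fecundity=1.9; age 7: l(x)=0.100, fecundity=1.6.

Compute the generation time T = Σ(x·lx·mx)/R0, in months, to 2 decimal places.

lx·mx: 0, 2.181, 1.2792, 1.2839, 0.6561, 0.2912, 0.2584, 0.16 → R0 = 6.1098
x·lx·mx: 0, 2.181, 2.5584, 3.8517, 2.6244, 1.456, 1.5504, 1.12 → Σ = 15.3419
T = 15.3419 / 6.1098 = 2.511031… → 2.51

2.51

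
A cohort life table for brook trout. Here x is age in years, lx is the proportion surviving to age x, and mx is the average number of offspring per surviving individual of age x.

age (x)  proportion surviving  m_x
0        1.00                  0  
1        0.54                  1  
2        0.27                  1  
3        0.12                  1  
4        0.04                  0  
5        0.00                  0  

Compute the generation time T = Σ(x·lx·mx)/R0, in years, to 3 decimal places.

1.548

lx·mx: 0, 0.54, 0.27, 0.12, 0, 0 → R0 = 0.93
x·lx·mx: 0, 0.54, 0.54, 0.36, 0, 0 → Σ = 1.44
T = 1.44 / 0.93 = 1.548387… → 1.548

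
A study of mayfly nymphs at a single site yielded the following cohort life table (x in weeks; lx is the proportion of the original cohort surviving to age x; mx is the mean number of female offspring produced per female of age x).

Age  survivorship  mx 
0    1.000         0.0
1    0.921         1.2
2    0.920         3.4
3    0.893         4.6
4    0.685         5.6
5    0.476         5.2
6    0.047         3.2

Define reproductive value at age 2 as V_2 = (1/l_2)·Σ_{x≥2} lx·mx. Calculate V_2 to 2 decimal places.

lx·mx for x ≥ 2: 3.128, 4.1078, 3.836, 2.4752, 0.1504 → sum = 13.6974
V_2 = 13.6974 / l_2 = 13.6974 / 0.92 = 14.888478… → 14.89

14.89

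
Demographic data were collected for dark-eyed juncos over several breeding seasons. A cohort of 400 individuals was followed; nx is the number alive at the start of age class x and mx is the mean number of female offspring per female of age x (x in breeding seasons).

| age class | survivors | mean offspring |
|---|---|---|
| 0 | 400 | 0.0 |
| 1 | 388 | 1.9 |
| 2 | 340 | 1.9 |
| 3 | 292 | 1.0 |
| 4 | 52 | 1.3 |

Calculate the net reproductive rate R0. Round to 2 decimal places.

lx = nx/n0 = nx/400: 1, 0.97, 0.85, 0.73, 0.13
lx·mx by age: 0, 1.843, 1.615, 0.73, 0.169
R0 = Σ lx·mx = 4.357 → 4.36

4.36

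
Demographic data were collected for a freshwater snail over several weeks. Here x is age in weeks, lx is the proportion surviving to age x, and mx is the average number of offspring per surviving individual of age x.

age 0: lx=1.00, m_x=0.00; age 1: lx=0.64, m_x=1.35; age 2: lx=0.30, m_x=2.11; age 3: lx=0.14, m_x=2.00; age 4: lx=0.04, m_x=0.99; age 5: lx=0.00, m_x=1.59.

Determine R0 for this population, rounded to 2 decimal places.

1.82

lx·mx by age: 0, 0.864, 0.633, 0.28, 0.0396, 0
R0 = Σ lx·mx = 1.8166 → 1.82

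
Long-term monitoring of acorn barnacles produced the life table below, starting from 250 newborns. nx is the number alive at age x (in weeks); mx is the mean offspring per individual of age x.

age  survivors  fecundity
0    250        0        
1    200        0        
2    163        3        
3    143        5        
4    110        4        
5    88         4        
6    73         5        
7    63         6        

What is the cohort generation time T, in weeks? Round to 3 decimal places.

lx = nx/n0 = nx/250: 1, 0.8, 0.652, 0.572, 0.44, 0.352, 0.292, 0.252
lx·mx: 0, 0, 1.956, 2.86, 1.76, 1.408, 1.46, 1.512 → R0 = 10.956
x·lx·mx: 0, 0, 3.912, 8.58, 7.04, 7.04, 8.76, 10.584 → Σ = 45.916
T = 45.916 / 10.956 = 4.190946… → 4.191

4.191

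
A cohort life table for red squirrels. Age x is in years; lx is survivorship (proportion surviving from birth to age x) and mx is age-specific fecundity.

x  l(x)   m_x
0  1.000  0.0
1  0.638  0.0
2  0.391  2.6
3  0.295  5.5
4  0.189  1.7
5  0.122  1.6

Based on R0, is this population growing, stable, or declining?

growing

R0 = Σ lx·mx = 0 + 0 + 1.0166 + 1.6225 + 0.3213 + 0.1952 = 3.1556
R0 > 1, so the population is growing.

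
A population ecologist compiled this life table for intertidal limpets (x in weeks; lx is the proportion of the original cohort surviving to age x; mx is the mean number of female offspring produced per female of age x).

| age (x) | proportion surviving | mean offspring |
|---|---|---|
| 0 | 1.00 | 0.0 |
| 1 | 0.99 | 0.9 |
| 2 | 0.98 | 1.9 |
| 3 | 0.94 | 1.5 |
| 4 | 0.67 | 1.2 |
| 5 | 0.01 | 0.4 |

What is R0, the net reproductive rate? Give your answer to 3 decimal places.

lx·mx by age: 0, 0.891, 1.862, 1.41, 0.804, 0.004
R0 = Σ lx·mx = 4.971 → 4.971

4.971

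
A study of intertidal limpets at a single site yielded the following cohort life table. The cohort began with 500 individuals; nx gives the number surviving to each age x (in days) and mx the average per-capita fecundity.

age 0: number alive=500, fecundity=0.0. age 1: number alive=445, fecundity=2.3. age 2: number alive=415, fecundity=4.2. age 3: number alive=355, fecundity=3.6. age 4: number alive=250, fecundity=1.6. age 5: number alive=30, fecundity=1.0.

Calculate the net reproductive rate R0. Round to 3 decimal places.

lx = nx/n0 = nx/500: 1, 0.89, 0.83, 0.71, 0.5, 0.06
lx·mx by age: 0, 2.047, 3.486, 2.556, 0.8, 0.06
R0 = Σ lx·mx = 8.949 → 8.949

8.949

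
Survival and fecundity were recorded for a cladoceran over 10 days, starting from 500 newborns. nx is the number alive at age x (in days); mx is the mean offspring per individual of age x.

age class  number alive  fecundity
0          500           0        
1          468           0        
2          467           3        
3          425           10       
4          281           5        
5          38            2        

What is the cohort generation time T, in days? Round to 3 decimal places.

3.022

lx = nx/n0 = nx/500: 1, 0.936, 0.934, 0.85, 0.562, 0.076
lx·mx: 0, 0, 2.802, 8.5, 2.81, 0.152 → R0 = 14.264
x·lx·mx: 0, 0, 5.604, 25.5, 11.24, 0.76 → Σ = 43.104
T = 43.104 / 14.264 = 3.021873… → 3.022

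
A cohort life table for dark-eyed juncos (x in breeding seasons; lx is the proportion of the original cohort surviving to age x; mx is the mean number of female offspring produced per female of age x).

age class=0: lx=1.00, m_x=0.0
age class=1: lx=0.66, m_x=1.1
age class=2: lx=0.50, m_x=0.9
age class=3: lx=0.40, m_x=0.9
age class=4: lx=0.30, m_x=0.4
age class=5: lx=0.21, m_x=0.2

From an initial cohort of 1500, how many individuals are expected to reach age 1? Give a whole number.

Expected survivors = N0 · l_1 = 1500 × 0.66 = 990 → 990

990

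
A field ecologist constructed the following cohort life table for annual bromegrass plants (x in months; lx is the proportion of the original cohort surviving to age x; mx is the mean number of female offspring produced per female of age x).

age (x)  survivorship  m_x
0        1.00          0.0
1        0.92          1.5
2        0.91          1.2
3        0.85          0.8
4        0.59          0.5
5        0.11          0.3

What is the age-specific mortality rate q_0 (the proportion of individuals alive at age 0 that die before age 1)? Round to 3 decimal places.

0.080

q_0 = (l_0 − l_1) / l_0 = (1 − 0.92) / 1
     = 0.08 / 1 = 0.08 → 0.080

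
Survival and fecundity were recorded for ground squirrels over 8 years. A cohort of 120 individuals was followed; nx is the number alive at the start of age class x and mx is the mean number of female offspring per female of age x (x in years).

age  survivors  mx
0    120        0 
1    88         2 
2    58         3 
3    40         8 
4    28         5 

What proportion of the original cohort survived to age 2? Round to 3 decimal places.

l_2 = n_2/n_0 = 58/120 = 0.483333… → 0.483

0.483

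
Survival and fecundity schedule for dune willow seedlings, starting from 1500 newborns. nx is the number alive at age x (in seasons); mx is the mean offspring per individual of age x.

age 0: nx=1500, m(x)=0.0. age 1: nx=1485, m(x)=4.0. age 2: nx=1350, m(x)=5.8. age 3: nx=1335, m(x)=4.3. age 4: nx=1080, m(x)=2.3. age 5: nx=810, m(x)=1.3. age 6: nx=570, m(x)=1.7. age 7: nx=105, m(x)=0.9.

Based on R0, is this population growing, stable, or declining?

growing

lx = nx/n0 = nx/1500: 1, 0.99, 0.9, 0.89, 0.72, 0.54, 0.38, 0.07
R0 = Σ lx·mx = 0 + 3.96 + 5.22 + 3.827 + 1.656 + 0.702 + 0.646 + 0.063 = 16.074
R0 > 1, so the population is growing.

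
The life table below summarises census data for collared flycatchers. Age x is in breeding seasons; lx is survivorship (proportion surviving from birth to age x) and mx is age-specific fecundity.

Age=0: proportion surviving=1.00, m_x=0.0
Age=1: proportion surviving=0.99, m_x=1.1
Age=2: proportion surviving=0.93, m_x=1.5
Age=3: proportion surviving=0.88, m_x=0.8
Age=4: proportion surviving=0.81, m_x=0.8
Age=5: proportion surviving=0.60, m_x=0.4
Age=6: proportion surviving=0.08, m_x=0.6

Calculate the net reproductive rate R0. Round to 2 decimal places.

4.12

lx·mx by age: 0, 1.089, 1.395, 0.704, 0.648, 0.24, 0.048
R0 = Σ lx·mx = 4.124 → 4.12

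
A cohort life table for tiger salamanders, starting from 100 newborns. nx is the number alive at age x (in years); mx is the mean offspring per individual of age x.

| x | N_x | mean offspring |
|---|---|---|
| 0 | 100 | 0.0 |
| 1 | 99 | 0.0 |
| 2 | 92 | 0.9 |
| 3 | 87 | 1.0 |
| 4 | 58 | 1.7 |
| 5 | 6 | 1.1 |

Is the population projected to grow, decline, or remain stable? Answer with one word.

growing

lx = nx/n0 = nx/100: 1, 0.99, 0.92, 0.87, 0.58, 0.06
R0 = Σ lx·mx = 0 + 0 + 0.828 + 0.87 + 0.986 + 0.066 = 2.75
R0 > 1, so the population is growing.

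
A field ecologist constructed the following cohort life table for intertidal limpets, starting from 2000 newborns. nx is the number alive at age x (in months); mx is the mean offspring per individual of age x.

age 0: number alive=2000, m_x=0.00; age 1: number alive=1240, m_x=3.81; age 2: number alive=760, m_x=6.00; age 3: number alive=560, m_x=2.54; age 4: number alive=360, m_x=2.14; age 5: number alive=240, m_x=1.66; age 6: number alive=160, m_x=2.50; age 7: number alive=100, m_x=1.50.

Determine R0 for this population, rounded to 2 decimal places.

lx = nx/n0 = nx/2000: 1, 0.62, 0.38, 0.28, 0.18, 0.12, 0.08, 0.05
lx·mx by age: 0, 2.3622, 2.28, 0.7112, 0.3852, 0.1992, 0.2, 0.075
R0 = Σ lx·mx = 6.2128 → 6.21

6.21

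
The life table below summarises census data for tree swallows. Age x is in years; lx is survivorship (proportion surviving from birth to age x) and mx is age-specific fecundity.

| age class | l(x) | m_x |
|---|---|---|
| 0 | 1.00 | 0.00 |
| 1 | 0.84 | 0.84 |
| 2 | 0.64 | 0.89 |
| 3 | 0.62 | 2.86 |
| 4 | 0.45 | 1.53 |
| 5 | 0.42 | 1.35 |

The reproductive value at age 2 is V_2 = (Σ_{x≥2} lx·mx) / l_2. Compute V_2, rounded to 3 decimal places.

5.622

lx·mx for x ≥ 2: 0.5696, 1.7732, 0.6885, 0.567 → sum = 3.5983
V_2 = 3.5983 / l_2 = 3.5983 / 0.64 = 5.622344… → 5.622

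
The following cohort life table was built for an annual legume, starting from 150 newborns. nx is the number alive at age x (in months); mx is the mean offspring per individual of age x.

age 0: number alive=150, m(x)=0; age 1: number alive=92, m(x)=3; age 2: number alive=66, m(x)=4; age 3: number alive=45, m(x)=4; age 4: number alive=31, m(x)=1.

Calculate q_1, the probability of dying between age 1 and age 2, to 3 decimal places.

0.283

lx = nx/n0 = nx/150: 1, 0.61333…, 0.44, 0.3, 0.20667…
q_1 = (l_1 − l_2) / l_1 = (0.613333… − 0.44) / 0.613333…
     = 0.173333… / 0.613333… = 0.282609… → 0.283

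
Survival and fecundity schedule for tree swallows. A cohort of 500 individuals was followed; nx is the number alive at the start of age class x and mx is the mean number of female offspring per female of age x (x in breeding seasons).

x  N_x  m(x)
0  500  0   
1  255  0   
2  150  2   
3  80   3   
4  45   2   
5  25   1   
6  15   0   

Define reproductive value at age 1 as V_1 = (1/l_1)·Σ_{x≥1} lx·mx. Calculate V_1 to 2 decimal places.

lx = nx/n0 = nx/500: 1, 0.51, 0.3, 0.16, 0.09, 0.05, 0.03
lx·mx for x ≥ 1: 0, 0.6, 0.48, 0.18, 0.05, 0 → sum = 1.31
V_1 = 1.31 / l_1 = 1.31 / 0.51 = 2.568627… → 2.57

2.57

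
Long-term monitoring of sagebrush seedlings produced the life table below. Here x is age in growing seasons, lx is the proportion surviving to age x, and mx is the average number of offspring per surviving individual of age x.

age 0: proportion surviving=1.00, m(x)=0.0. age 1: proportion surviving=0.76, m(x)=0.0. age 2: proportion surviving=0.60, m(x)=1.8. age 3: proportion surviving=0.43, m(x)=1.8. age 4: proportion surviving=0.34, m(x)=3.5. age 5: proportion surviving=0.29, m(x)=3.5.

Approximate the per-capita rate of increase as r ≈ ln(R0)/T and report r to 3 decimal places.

R0 = Σ lx·mx = 0 + 0 + 1.08 + 0.774 + 1.19 + 1.015 = 4.059
Σ x·lx·mx = 14.317; T = 14.317/4.059 = 3.52722…
r ≈ ln(R0)/T = ln(4.059)/3.52722… = 0.39718… → 0.397

0.397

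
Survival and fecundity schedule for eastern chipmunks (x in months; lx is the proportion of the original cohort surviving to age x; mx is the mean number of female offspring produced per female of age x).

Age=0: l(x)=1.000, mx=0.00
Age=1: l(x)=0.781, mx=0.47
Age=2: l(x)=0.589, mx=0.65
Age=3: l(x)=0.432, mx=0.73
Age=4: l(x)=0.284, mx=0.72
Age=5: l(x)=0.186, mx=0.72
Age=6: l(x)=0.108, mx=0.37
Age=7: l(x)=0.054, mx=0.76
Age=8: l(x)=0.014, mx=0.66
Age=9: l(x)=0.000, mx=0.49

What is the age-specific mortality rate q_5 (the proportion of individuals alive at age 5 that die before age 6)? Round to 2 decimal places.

0.42

q_5 = (l_5 − l_6) / l_5 = (0.186 − 0.108) / 0.186
     = 0.078 / 0.186 = 0.419355… → 0.42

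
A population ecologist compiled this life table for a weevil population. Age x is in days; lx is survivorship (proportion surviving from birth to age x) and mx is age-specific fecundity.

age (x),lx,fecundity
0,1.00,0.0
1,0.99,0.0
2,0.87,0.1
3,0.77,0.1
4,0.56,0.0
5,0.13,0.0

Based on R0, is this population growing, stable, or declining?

R0 = Σ lx·mx = 0 + 0 + 0.087 + 0.077 + 0 + 0 = 0.164
R0 < 1, so the population is declining.

declining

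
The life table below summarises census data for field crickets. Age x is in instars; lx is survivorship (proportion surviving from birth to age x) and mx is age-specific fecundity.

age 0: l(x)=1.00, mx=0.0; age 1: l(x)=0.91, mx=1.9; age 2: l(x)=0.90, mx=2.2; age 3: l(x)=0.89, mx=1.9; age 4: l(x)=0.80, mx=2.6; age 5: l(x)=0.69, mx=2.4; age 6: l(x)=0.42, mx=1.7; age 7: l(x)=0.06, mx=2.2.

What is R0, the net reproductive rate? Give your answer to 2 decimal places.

lx·mx by age: 0, 1.729, 1.98, 1.691, 2.08, 1.656, 0.714, 0.132
R0 = Σ lx·mx = 9.982 → 9.98

9.98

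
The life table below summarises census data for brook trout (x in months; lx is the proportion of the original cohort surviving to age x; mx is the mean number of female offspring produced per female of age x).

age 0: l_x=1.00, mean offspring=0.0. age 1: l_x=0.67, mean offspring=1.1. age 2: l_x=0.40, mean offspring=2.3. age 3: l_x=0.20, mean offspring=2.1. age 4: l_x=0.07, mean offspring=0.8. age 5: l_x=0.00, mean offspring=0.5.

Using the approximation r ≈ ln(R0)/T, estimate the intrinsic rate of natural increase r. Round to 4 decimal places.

R0 = Σ lx·mx = 0 + 0.737 + 0.92 + 0.42 + 0.056 + 0 = 2.133
Σ x·lx·mx = 4.061; T = 4.061/2.133 = 1.90389…
r ≈ ln(R0)/T = ln(2.133)/1.90389… = 0.397885… → 0.3979

0.3979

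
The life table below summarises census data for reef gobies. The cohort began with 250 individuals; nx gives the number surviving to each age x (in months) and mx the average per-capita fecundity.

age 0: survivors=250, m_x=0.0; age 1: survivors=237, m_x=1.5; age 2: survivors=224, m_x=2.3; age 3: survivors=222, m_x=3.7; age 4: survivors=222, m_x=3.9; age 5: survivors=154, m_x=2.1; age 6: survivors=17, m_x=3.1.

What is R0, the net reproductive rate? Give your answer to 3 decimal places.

lx = nx/n0 = nx/250: 1, 0.948, 0.896, 0.888, 0.888, 0.616, 0.068
lx·mx by age: 0, 1.422, 2.0608, 3.2856, 3.4632, 1.2936, 0.2108
R0 = Σ lx·mx = 11.736 → 11.736

11.736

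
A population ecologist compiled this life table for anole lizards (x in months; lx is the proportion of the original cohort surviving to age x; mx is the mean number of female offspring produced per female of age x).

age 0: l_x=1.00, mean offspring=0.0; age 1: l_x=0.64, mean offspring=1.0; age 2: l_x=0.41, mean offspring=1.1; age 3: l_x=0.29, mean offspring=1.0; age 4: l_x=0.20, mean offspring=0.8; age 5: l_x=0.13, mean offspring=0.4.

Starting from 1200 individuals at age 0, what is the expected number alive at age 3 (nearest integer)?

348

Expected survivors = N0 · l_3 = 1200 × 0.29 = 348 → 348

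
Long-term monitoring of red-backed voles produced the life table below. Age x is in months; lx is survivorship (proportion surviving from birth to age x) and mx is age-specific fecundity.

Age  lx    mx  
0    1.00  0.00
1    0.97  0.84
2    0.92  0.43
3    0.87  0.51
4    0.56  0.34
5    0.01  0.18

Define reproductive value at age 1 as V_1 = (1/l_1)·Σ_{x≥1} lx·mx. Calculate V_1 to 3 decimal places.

lx·mx for x ≥ 1: 0.8148, 0.3956, 0.4437, 0.1904, 0.0018 → sum = 1.8463
V_1 = 1.8463 / l_1 = 1.8463 / 0.97 = 1.903402… → 1.903

1.903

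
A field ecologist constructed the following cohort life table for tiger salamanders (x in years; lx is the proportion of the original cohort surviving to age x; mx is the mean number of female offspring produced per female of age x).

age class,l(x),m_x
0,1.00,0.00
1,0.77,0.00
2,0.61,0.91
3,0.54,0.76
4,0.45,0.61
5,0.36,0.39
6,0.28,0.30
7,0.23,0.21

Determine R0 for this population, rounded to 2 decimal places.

lx·mx by age: 0, 0, 0.5551, 0.4104, 0.2745, 0.1404, 0.084, 0.0483
R0 = Σ lx·mx = 1.5127 → 1.51

1.51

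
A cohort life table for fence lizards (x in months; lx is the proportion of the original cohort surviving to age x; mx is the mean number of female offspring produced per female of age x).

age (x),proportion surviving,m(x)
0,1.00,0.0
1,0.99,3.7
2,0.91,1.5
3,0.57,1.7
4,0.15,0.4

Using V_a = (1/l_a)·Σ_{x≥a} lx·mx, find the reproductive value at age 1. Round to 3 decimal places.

6.118

lx·mx for x ≥ 1: 3.663, 1.365, 0.969, 0.06 → sum = 6.057
V_1 = 6.057 / l_1 = 6.057 / 0.99 = 6.118182… → 6.118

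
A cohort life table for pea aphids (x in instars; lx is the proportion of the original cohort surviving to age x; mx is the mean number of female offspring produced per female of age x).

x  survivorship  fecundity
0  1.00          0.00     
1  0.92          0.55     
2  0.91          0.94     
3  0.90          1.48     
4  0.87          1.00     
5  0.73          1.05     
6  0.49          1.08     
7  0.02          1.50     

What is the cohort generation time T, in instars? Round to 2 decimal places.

lx·mx: 0, 0.506, 0.8554, 1.332, 0.87, 0.7665, 0.5292, 0.03 → R0 = 4.8891
x·lx·mx: 0, 0.506, 1.7108, 3.996, 3.48, 3.8325, 3.1752, 0.21 → Σ = 16.9105
T = 16.9105 / 4.8891 = 3.458817… → 3.46

3.46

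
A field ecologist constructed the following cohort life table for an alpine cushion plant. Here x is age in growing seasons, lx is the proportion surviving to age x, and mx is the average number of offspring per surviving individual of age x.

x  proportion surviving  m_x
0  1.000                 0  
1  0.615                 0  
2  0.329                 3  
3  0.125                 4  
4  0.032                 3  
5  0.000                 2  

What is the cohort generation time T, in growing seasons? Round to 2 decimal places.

lx·mx: 0, 0, 0.987, 0.5, 0.096, 0 → R0 = 1.583
x·lx·mx: 0, 0, 1.974, 1.5, 0.384, 0 → Σ = 3.858
T = 3.858 / 1.583 = 2.437145… → 2.44

2.44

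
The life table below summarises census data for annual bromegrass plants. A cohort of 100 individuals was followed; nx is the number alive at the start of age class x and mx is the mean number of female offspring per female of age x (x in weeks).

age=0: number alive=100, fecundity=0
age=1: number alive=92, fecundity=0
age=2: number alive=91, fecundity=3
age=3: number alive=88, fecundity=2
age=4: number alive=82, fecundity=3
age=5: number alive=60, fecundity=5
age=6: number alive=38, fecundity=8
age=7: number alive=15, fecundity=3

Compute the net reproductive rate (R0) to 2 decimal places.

13.44

lx = nx/n0 = nx/100: 1, 0.92, 0.91, 0.88, 0.82, 0.6, 0.38, 0.15
lx·mx by age: 0, 0, 2.73, 1.76, 2.46, 3, 3.04, 0.45
R0 = Σ lx·mx = 13.44 → 13.44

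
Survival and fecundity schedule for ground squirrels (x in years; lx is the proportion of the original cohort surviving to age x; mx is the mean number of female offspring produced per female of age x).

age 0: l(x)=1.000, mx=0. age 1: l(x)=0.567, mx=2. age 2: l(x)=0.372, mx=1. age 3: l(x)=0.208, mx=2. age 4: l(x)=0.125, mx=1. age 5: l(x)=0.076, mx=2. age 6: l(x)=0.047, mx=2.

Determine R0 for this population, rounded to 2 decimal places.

lx·mx by age: 0, 1.134, 0.372, 0.416, 0.125, 0.152, 0.094
R0 = Σ lx·mx = 2.293 → 2.29

2.29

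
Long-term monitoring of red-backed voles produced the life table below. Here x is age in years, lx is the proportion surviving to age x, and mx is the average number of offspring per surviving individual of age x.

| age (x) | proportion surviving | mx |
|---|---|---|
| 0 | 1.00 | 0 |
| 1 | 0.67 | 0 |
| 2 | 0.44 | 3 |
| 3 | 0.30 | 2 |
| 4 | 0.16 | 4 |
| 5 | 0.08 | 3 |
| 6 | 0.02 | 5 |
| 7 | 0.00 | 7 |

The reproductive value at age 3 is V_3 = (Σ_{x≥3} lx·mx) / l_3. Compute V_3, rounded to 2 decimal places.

lx·mx for x ≥ 3: 0.6, 0.64, 0.24, 0.1, 0 → sum = 1.58
V_3 = 1.58 / l_3 = 1.58 / 0.3 = 5.266667… → 5.27

5.27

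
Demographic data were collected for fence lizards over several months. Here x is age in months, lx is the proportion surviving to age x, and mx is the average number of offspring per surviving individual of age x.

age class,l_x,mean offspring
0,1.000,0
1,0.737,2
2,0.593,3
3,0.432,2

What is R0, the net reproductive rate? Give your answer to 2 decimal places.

lx·mx by age: 0, 1.474, 1.779, 0.864
R0 = Σ lx·mx = 4.117 → 4.12

4.12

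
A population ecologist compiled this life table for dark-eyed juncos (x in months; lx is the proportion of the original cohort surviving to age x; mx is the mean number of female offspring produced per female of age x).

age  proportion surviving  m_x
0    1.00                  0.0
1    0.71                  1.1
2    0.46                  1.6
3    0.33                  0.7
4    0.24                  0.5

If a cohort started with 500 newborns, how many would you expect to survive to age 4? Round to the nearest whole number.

Expected survivors = N0 · l_4 = 500 × 0.24 = 120 → 120

120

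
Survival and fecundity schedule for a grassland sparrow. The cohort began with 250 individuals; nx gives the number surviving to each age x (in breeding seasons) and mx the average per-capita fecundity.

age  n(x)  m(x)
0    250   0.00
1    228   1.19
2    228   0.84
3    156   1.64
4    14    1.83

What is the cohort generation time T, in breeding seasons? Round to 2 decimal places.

2.05

lx = nx/n0 = nx/250: 1, 0.912, 0.912, 0.624, 0.056
lx·mx: 0, 1.08528, 0.76608, 1.02336, 0.10248 → R0 = 2.9772
x·lx·mx: 0, 1.08528, 1.53216, 3.07008, 0.40992 → Σ = 6.09744
T = 6.09744 / 2.9772 = 2.048045… → 2.05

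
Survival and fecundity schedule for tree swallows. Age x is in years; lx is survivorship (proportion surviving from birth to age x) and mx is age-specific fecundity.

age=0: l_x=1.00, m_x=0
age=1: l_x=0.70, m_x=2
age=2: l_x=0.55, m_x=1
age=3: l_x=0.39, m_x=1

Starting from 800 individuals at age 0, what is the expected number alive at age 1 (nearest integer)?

Expected survivors = N0 · l_1 = 800 × 0.70 = 560 → 560

560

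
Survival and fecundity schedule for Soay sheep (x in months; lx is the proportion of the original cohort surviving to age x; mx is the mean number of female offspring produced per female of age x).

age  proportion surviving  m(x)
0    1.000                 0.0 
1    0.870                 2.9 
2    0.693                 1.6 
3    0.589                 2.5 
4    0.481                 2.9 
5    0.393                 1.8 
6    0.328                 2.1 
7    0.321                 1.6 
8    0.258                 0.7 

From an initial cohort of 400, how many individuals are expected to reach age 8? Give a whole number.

103

Expected survivors = N0 · l_8 = 400 × 0.258 = 103.2 → 103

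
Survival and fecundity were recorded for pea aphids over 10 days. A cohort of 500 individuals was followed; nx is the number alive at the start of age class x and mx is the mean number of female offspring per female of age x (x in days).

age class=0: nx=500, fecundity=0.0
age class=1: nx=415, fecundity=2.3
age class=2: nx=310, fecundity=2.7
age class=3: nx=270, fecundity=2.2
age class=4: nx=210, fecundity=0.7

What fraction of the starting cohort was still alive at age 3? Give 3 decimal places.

l_3 = n_3/n_0 = 270/500 = 0.54 → 0.540

0.540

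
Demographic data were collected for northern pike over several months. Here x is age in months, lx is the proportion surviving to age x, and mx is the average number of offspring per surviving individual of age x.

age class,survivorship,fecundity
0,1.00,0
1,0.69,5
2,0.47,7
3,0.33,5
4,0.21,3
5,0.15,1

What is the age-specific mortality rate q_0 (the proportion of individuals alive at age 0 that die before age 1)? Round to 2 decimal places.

0.31

q_0 = (l_0 − l_1) / l_0 = (1 − 0.69) / 1
     = 0.31 / 1 = 0.31 → 0.31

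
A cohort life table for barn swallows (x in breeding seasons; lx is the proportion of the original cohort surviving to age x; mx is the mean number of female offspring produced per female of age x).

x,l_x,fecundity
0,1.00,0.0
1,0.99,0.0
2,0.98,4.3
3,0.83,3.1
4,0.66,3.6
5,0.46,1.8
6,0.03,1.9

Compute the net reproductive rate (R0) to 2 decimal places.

10.05

lx·mx by age: 0, 0, 4.214, 2.573, 2.376, 0.828, 0.057
R0 = Σ lx·mx = 10.048 → 10.05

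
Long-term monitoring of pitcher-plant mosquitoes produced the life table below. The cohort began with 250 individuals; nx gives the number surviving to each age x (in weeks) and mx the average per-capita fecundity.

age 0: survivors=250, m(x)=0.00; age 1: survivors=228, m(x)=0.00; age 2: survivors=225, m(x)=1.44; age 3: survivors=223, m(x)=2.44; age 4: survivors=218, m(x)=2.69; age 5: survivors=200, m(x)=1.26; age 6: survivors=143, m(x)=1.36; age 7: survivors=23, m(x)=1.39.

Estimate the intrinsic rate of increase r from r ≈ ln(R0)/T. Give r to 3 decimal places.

0.543

lx = nx/n0 = nx/250: 1, 0.912, 0.9, 0.892, 0.872, 0.8, 0.572, 0.092
R0 = Σ lx·mx = 0 + 0 + 1.296 + 2.17648 + 2.34568 + 1.008 + 0.77792 + 0.12788 = 7.73196
Σ x·lx·mx = 29.10684; T = 29.10684/7.73196 = 3.76448…
r ≈ ln(R0)/T = ln(7.73196)/3.76448… = 0.54333… → 0.543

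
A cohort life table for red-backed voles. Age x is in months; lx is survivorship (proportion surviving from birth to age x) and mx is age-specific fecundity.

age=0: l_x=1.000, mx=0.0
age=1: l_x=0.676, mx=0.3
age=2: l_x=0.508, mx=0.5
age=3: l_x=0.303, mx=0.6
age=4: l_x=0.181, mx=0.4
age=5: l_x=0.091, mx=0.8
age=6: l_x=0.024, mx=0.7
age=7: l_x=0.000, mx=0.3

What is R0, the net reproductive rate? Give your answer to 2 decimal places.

0.80

lx·mx by age: 0, 0.2028, 0.254, 0.1818, 0.0724, 0.0728, 0.0168, 0
R0 = Σ lx·mx = 0.8006 → 0.80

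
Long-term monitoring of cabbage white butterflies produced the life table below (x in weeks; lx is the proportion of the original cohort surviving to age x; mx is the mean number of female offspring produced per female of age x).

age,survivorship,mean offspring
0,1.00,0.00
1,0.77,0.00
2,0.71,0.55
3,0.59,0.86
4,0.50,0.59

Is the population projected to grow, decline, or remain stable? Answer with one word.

R0 = Σ lx·mx = 0 + 0 + 0.3905 + 0.5074 + 0.295 = 1.1929
R0 > 1, so the population is growing.

growing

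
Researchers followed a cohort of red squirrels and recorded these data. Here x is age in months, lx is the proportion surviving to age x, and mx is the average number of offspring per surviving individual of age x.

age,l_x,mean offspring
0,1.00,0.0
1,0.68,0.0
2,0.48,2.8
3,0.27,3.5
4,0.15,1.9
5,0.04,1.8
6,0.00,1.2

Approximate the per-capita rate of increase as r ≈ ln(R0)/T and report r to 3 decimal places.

R0 = Σ lx·mx = 0 + 0 + 1.344 + 0.945 + 0.285 + 0.072 + 0 = 2.646
Σ x·lx·mx = 7.023; T = 7.023/2.646 = 2.6542…
r ≈ ln(R0)/T = ln(2.646)/2.6542… = 0.36661… → 0.367

0.367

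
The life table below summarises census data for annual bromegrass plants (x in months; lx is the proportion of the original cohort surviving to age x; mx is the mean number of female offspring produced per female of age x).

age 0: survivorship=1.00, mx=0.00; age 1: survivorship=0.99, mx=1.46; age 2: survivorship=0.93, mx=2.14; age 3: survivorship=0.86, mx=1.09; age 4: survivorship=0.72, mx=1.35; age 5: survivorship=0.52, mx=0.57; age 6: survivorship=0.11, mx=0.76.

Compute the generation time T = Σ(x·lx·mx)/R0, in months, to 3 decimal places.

lx·mx: 0, 1.4454, 1.9902, 0.9374, 0.972, 0.2964, 0.0836 → R0 = 5.725
x·lx·mx: 0, 1.4454, 3.9804, 2.8122, 3.888, 1.482, 0.5016 → Σ = 14.1096
T = 14.1096 / 5.725 = 2.464559… → 2.465

2.465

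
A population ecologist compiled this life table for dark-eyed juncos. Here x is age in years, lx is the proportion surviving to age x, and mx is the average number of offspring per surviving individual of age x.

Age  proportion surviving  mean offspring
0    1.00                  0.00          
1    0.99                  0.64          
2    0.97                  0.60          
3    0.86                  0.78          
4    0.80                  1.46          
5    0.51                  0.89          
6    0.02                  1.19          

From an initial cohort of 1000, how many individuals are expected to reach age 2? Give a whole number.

Expected survivors = N0 · l_2 = 1000 × 0.97 = 970 → 970

970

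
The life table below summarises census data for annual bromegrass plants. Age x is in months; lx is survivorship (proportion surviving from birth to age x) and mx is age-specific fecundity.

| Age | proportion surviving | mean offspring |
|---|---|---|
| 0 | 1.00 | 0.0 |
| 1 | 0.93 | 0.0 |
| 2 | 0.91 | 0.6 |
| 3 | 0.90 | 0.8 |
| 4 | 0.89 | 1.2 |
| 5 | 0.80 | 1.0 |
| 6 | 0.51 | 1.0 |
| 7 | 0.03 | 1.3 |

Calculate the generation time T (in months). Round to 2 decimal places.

4.03

lx·mx: 0, 0, 0.546, 0.72, 1.068, 0.8, 0.51, 0.039 → R0 = 3.683
x·lx·mx: 0, 0, 1.092, 2.16, 4.272, 4, 3.06, 0.273 → Σ = 14.857
T = 14.857 / 3.683 = 4.03394… → 4.03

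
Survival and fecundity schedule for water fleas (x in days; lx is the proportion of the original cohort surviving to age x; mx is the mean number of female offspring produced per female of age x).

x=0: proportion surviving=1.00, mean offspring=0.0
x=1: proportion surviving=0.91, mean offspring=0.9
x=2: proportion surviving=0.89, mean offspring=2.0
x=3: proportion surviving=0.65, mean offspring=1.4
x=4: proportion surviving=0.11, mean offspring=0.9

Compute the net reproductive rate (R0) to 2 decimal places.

3.61

lx·mx by age: 0, 0.819, 1.78, 0.91, 0.099
R0 = Σ lx·mx = 3.608 → 3.61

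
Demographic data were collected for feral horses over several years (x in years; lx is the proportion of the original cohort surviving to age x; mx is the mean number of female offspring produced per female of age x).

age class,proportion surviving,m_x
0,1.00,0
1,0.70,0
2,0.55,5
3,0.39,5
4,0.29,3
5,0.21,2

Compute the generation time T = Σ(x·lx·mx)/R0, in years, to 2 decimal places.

lx·mx: 0, 0, 2.75, 1.95, 0.87, 0.42 → R0 = 5.99
x·lx·mx: 0, 0, 5.5, 5.85, 3.48, 2.1 → Σ = 16.93
T = 16.93 / 5.99 = 2.826377… → 2.83

2.83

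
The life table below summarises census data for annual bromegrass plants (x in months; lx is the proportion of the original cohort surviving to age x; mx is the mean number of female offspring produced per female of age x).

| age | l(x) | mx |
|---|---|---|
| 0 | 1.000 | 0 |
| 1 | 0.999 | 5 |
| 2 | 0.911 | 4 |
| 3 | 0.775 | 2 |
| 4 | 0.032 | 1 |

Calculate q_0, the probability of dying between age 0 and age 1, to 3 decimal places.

0.001

q_0 = (l_0 − l_1) / l_0 = (1 − 0.999) / 1
     = 0.001 / 1 = 0.001 → 0.001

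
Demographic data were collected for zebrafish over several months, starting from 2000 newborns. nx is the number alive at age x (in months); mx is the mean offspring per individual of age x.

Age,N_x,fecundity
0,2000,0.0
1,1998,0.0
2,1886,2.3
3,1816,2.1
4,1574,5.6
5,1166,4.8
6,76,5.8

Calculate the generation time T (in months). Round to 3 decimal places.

3.739

lx = nx/n0 = nx/2000: 1, 0.999, 0.943, 0.908, 0.787, 0.583, 0.038
lx·mx: 0, 0, 2.1689, 1.9068, 4.4072, 2.7984, 0.2204 → R0 = 11.5017
x·lx·mx: 0, 0, 4.3378, 5.7204, 17.6288, 13.992, 1.3224 → Σ = 43.0014
T = 43.0014 / 11.5017 = 3.738699… → 3.739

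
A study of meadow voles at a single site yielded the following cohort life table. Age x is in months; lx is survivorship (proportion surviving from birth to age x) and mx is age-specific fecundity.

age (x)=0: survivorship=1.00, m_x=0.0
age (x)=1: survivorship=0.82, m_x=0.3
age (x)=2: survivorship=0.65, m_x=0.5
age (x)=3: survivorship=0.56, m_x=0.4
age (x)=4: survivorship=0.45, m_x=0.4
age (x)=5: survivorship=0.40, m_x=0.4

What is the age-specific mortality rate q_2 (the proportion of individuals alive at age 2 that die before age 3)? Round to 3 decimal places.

0.138

q_2 = (l_2 − l_3) / l_2 = (0.65 − 0.56) / 0.65
     = 0.09 / 0.65 = 0.138462… → 0.138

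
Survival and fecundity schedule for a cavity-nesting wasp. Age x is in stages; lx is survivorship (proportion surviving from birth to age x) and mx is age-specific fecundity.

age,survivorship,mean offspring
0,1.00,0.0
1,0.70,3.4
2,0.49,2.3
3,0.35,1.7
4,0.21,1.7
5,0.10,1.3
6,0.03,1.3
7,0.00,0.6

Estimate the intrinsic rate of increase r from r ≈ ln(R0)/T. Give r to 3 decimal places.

0.812

R0 = Σ lx·mx = 0 + 2.38 + 1.127 + 0.595 + 0.357 + 0.13 + 0.039 + 0 = 4.628
Σ x·lx·mx = 8.731; T = 8.731/4.628 = 1.88656…
r ≈ ln(R0)/T = ln(4.628)/1.88656… = 0.81213… → 0.812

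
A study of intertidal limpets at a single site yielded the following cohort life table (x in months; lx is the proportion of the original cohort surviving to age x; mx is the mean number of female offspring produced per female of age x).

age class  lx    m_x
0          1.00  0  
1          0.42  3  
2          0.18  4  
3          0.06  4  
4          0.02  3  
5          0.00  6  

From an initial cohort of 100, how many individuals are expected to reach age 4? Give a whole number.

Expected survivors = N0 · l_4 = 100 × 0.02 = 2 → 2

2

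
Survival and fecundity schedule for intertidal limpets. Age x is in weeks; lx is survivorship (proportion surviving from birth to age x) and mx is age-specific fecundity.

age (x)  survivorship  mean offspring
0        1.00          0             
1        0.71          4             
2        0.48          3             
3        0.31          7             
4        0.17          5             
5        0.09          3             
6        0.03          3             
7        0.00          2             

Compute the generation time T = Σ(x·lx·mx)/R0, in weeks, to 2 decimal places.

2.29

lx·mx: 0, 2.84, 1.44, 2.17, 0.85, 0.27, 0.09, 0 → R0 = 7.66
x·lx·mx: 0, 2.84, 2.88, 6.51, 3.4, 1.35, 0.54, 0 → Σ = 17.52
T = 17.52 / 7.66 = 2.287206… → 2.29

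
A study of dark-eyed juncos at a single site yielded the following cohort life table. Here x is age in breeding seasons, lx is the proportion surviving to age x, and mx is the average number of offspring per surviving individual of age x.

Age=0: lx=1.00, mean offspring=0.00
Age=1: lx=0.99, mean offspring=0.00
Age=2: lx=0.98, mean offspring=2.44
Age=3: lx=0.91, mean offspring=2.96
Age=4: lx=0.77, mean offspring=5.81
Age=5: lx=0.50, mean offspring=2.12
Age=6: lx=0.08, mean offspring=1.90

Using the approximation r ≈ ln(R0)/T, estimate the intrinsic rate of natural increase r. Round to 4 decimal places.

R0 = Σ lx·mx = 0 + 0 + 2.3912 + 2.6936 + 4.4737 + 1.06 + 0.152 = 10.7705
Σ x·lx·mx = 36.97; T = 36.97/10.7705 = 3.43252…
r ≈ ln(R0)/T = ln(10.7705)/3.43252… = 0.692438… → 0.6924

0.6924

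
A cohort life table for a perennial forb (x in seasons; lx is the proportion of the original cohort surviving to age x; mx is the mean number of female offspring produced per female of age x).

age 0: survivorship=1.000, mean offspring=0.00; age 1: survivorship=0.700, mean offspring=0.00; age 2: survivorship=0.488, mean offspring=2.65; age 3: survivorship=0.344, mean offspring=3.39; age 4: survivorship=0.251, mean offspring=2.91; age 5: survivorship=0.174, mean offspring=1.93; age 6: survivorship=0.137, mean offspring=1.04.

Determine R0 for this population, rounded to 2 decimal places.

3.67

lx·mx by age: 0, 0, 1.2932, 1.16616, 0.73041, 0.33582, 0.14248
R0 = Σ lx·mx = 3.66807 → 3.67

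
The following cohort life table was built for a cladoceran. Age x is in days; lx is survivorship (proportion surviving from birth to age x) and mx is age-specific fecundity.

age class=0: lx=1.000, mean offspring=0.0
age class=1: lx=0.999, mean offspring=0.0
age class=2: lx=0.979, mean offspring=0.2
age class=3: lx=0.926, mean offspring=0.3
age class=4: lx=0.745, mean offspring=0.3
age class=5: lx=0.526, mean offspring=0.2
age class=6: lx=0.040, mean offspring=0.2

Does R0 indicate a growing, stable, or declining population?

R0 = Σ lx·mx = 0 + 0 + 0.1958 + 0.2778 + 0.2235 + 0.1052 + 0.008 = 0.8103
R0 < 1, so the population is declining.

declining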